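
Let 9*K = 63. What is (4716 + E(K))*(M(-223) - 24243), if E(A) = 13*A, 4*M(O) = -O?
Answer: -465072443/4 ≈ -1.1627e+8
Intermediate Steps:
K = 7 (K = (⅑)*63 = 7)
M(O) = -O/4 (M(O) = (-O)/4 = -O/4)
(4716 + E(K))*(M(-223) - 24243) = (4716 + 13*7)*(-¼*(-223) - 24243) = (4716 + 91)*(223/4 - 24243) = 4807*(-96749/4) = -465072443/4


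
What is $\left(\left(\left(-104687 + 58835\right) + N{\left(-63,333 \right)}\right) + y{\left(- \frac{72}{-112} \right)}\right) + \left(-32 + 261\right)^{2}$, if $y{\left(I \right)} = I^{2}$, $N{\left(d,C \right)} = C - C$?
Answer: $\frac{1291525}{196} \approx 6589.4$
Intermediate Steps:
$N{\left(d,C \right)} = 0$
$\left(\left(\left(-104687 + 58835\right) + N{\left(-63,333 \right)}\right) + y{\left(- \frac{72}{-112} \right)}\right) + \left(-32 + 261\right)^{2} = \left(\left(\left(-104687 + 58835\right) + 0\right) + \left(- \frac{72}{-112}\right)^{2}\right) + \left(-32 + 261\right)^{2} = \left(\left(-45852 + 0\right) + \left(\left(-72\right) \left(- \frac{1}{112}\right)\right)^{2}\right) + 229^{2} = \left(-45852 + \left(\frac{9}{14}\right)^{2}\right) + 52441 = \left(-45852 + \frac{81}{196}\right) + 52441 = - \frac{8986911}{196} + 52441 = \frac{1291525}{196}$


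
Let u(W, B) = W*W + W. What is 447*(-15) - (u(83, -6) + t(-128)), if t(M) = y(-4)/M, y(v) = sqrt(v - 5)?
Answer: -13677 + 3*I/128 ≈ -13677.0 + 0.023438*I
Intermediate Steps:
y(v) = sqrt(-5 + v)
u(W, B) = W + W**2 (u(W, B) = W**2 + W = W + W**2)
t(M) = 3*I/M (t(M) = sqrt(-5 - 4)/M = sqrt(-9)/M = (3*I)/M = 3*I/M)
447*(-15) - (u(83, -6) + t(-128)) = 447*(-15) - (83*(1 + 83) + 3*I/(-128)) = -6705 - (83*84 + 3*I*(-1/128)) = -6705 - (6972 - 3*I/128) = -6705 + (-6972 + 3*I/128) = -13677 + 3*I/128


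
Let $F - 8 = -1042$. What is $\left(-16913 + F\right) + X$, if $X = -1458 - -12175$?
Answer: $-7230$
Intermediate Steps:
$F = -1034$ ($F = 8 - 1042 = -1034$)
$X = 10717$ ($X = -1458 + 12175 = 10717$)
$\left(-16913 + F\right) + X = \left(-16913 - 1034\right) + 10717 = -17947 + 10717 = -7230$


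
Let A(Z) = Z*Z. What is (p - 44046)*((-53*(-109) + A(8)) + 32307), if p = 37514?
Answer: -249182736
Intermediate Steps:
A(Z) = Z**2
(p - 44046)*((-53*(-109) + A(8)) + 32307) = (37514 - 44046)*((-53*(-109) + 8**2) + 32307) = -6532*((5777 + 64) + 32307) = -6532*(5841 + 32307) = -6532*38148 = -249182736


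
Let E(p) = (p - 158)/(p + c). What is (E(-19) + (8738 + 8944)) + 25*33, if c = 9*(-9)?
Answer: 1850877/100 ≈ 18509.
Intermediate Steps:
c = -81
E(p) = (-158 + p)/(-81 + p) (E(p) = (p - 158)/(p - 81) = (-158 + p)/(-81 + p))
(E(-19) + (8738 + 8944)) + 25*33 = ((-158 - 19)/(-81 - 19) + (8738 + 8944)) + 25*33 = (-177/(-100) + 17682) + 825 = (-1/100*(-177) + 17682) + 825 = (177/100 + 17682) + 825 = 1768377/100 + 825 = 1850877/100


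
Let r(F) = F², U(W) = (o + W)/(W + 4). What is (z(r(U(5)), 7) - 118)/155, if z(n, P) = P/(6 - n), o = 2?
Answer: -50999/67735 ≈ -0.75292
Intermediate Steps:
U(W) = (2 + W)/(4 + W) (U(W) = (2 + W)/(W + 4) = (2 + W)/(4 + W))
(z(r(U(5)), 7) - 118)/155 = (-1*7/(-6 + ((2 + 5)/(4 + 5))²) - 118)/155 = (-1*7/(-6 + (7/9)²) - 118)/155 = (-1*7/(-6 + 49/81) - 118)/155 = (-1*7/(-437/81) - 118)/155 = (-1*7*(-81/437) - 118)/155 = (567/437 - 118)/155 = (1/155)*(-50999/437) = -50999/67735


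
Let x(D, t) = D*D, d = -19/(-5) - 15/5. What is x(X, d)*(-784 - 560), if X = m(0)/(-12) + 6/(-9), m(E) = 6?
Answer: -5488/3 ≈ -1829.3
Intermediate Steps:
X = -7/6 (X = 6/(-12) + 6/(-9) = 6*(-1/12) + 6*(-1/9) = -1/2 - 2/3 = -7/6 ≈ -1.1667)
d = 4/5 (d = -19*(-1/5) - 15*1/5 = 19/5 - 3 = 4/5 ≈ 0.80000)
x(D, t) = D**2
x(X, d)*(-784 - 560) = (-7/6)**2*(-784 - 560) = (49/36)*(-1344) = -5488/3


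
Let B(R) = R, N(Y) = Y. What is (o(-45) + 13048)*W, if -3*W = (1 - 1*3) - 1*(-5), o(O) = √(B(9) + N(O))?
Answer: -13048 - 6*I ≈ -13048.0 - 6.0*I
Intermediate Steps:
o(O) = √(9 + O)
W = -1 (W = -((1 - 1*3) - 1*(-5))/3 = -((1 - 3) + 5)/3 = -(-2 + 5)/3 = -⅓*3 = -1)
(o(-45) + 13048)*W = (√(9 - 45) + 13048)*(-1) = (√(-36) + 13048)*(-1) = (6*I + 13048)*(-1) = (13048 + 6*I)*(-1) = -13048 - 6*I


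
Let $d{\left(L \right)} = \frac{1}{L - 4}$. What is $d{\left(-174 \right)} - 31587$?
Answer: $- \frac{5622487}{178} \approx -31587.0$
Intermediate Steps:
$d{\left(L \right)} = \frac{1}{-4 + L}$
$d{\left(-174 \right)} - 31587 = \frac{1}{-4 - 174} - 31587 = \frac{1}{-178} - 31587 = - \frac{1}{178} - 31587 = - \frac{5622487}{178}$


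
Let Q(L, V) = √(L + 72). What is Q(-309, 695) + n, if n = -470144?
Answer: -470144 + I*√237 ≈ -4.7014e+5 + 15.395*I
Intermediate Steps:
Q(L, V) = √(72 + L)
Q(-309, 695) + n = √(72 - 309) - 470144 = √(-237) - 470144 = I*√237 - 470144 = -470144 + I*√237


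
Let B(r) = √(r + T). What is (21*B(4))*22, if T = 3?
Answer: 462*√7 ≈ 1222.3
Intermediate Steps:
B(r) = √(3 + r) (B(r) = √(r + 3) = √(3 + r))
(21*B(4))*22 = (21*√(3 + 4))*22 = (21*√7)*22 = 462*√7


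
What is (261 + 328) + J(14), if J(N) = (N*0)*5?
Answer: 589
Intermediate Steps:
J(N) = 0 (J(N) = 0*5 = 0)
(261 + 328) + J(14) = (261 + 328) + 0 = 589 + 0 = 589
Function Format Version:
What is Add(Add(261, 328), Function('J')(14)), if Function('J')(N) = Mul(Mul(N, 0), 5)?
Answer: 589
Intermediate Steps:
Function('J')(N) = 0 (Function('J')(N) = Mul(0, 5) = 0)
Add(Add(261, 328), Function('J')(14)) = Add(Add(261, 328), 0) = Add(589, 0) = 589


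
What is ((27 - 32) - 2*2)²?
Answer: 81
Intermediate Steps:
((27 - 32) - 2*2)² = (-5 - 4)² = (-9)² = 81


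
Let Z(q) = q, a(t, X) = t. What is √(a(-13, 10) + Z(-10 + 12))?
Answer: I*√11 ≈ 3.3166*I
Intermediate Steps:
√(a(-13, 10) + Z(-10 + 12)) = √(-13 + (-10 + 12)) = √(-13 + 2) = √(-11) = I*√11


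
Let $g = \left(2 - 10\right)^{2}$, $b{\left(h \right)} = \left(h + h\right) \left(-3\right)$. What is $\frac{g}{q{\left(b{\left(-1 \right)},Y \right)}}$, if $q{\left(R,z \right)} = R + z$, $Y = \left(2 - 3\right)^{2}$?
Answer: $\frac{64}{7} \approx 9.1429$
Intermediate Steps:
$Y = 1$ ($Y = \left(-1\right)^{2} = 1$)
$b{\left(h \right)} = - 6 h$ ($b{\left(h \right)} = 2 h \left(-3\right) = - 6 h$)
$g = 64$ ($g = \left(-8\right)^{2} = 64$)
$\frac{g}{q{\left(b{\left(-1 \right)},Y \right)}} = \frac{64}{\left(-6\right) \left(-1\right) + 1} = \frac{64}{6 + 1} = \frac{64}{7}$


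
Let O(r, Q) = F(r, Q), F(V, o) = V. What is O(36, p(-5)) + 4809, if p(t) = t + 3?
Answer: 4845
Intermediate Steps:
p(t) = 3 + t
O(r, Q) = r
O(36, p(-5)) + 4809 = 36 + 4809 = 4845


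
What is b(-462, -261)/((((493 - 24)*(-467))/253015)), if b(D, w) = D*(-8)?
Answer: -133591920/31289 ≈ -4269.6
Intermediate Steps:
b(D, w) = -8*D
b(-462, -261)/((((493 - 24)*(-467))/253015)) = (-8*(-462))/((((493 - 24)*(-467))/253015)) = 3696/(((469*(-467))*(1/253015))) = 3696/((-219023*1/253015)) = 3696/(-31289/36145) = 3696*(-36145/31289) = -133591920/31289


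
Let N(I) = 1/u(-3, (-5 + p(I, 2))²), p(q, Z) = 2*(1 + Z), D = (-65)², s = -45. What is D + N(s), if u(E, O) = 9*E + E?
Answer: 126749/30 ≈ 4225.0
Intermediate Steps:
D = 4225
p(q, Z) = 2 + 2*Z
u(E, O) = 10*E
N(I) = -1/30 (N(I) = 1/(10*(-3)) = 1/(-30) = -1/30)
D + N(s) = 4225 - 1/30 = 126749/30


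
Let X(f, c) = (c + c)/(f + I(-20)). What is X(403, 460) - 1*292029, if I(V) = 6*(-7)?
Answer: -105421549/361 ≈ -2.9203e+5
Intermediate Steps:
I(V) = -42
X(f, c) = 2*c/(-42 + f) (X(f, c) = (c + c)/(f - 42) = (2*c)/(-42 + f) = 2*c/(-42 + f))
X(403, 460) - 1*292029 = 2*460/(-42 + 403) - 1*292029 = 2*460/361 - 292029 = 2*460*(1/361) - 292029 = 920/361 - 292029 = -105421549/361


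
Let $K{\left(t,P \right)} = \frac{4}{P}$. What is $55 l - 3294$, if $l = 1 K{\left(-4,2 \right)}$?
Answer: $-3184$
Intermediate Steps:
$l = 2$ ($l = 1 \cdot \frac{4}{2} = 1 \cdot 4 \cdot \frac{1}{2} = 1 \cdot 2 = 2$)
$55 l - 3294 = 55 \cdot 2 - 3294 = 110 - 3294 = -3184$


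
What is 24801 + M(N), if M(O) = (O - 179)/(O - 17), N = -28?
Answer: 124028/5 ≈ 24806.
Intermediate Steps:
M(O) = (-179 + O)/(-17 + O)
24801 + M(N) = 24801 + (-179 - 28)/(-17 - 28) = 24801 - 207/(-45) = 24801 - 1/45*(-207) = 24801 + 23/5 = 124028/5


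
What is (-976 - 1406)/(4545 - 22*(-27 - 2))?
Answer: -2382/5183 ≈ -0.45958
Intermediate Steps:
(-976 - 1406)/(4545 - 22*(-27 - 2)) = -2382/(4545 - 22*(-29)) = -2382/(4545 + 638) = -2382/5183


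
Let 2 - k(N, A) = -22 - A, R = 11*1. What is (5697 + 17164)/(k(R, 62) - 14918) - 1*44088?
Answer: -653936077/14832 ≈ -44090.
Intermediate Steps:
R = 11
k(N, A) = 24 + A (k(N, A) = 2 - (-22 - A) = 2 + (22 + A) = 24 + A)
(5697 + 17164)/(k(R, 62) - 14918) - 1*44088 = (5697 + 17164)/((24 + 62) - 14918) - 1*44088 = 22861/(86 - 14918) - 44088 = 22861/(-14832) - 44088 = 22861*(-1/14832) - 44088 = -22861/14832 - 44088 = -653936077/14832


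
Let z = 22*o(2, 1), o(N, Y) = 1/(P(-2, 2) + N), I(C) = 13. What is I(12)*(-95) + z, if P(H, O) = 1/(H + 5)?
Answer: -8579/7 ≈ -1225.6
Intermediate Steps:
P(H, O) = 1/(5 + H)
o(N, Y) = 1/(⅓ + N) (o(N, Y) = 1/(1/(5 - 2) + N) = 1/(1/3 + N) = 1/(⅓ + N))
z = 66/7 (z = 22*(3/(1 + 3*2)) = 22*(3/(1 + 6)) = 22*(3/7) = 66/7 ≈ 9.4286)
I(12)*(-95) + z = 13*(-95) + 66/7 = -1235 + 66/7 = -8579/7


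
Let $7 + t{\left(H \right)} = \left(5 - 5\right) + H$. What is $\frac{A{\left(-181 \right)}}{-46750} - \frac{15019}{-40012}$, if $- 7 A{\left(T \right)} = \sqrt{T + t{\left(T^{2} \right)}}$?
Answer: $\frac{15019}{40012} + \frac{\sqrt{32573}}{327250} \approx 0.37591$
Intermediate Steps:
$t{\left(H \right)} = -7 + H$ ($t{\left(H \right)} = -7 + \left(\left(5 - 5\right) + H\right) = -7 + \left(0 + H\right) = -7 + H$)
$A{\left(T \right)} = - \frac{\sqrt{-7 + T + T^{2}}}{7}$ ($A{\left(T \right)} = - \frac{\sqrt{T + \left(-7 + T^{2}\right)}}{7} = - \frac{\sqrt{-7 + T + T^{2}}}{7}$)
$\frac{A{\left(-181 \right)}}{-46750} - \frac{15019}{-40012} = \frac{\left(- \frac{1}{7}\right) \sqrt{-7 - 181 + \left(-181\right)^{2}}}{-46750} - \frac{15019}{-40012} = - \frac{\sqrt{-7 - 181 + 32761}}{7} \left(- \frac{1}{46750}\right) - - \frac{15019}{40012} = - \frac{\sqrt{32573}}{7} \left(- \frac{1}{46750}\right) + \frac{15019}{40012} = \frac{\sqrt{32573}}{327250} + \frac{15019}{40012} = \frac{15019}{40012} + \frac{\sqrt{32573}}{327250}$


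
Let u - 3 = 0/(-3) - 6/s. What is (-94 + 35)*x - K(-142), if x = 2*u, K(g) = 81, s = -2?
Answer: -789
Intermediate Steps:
u = 6 (u = 3 + (0/(-3) - 6/(-2)) = 3 + (0*(-1/3) - 6*(-1/2)) = 3 + (0 + 3) = 3 + 3 = 6)
x = 12 (x = 2*6 = 12)
(-94 + 35)*x - K(-142) = (-94 + 35)*12 - 1*81 = -59*12 - 81 = -708 - 81 = -789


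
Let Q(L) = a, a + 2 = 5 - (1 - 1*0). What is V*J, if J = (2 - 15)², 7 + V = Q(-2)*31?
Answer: 9295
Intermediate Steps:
a = 2 (a = -2 + (5 - (1 - 1*0)) = -2 + (5 - (1 + 0)) = -2 + (5 - 1*1) = -2 + (5 - 1) = -2 + 4 = 2)
Q(L) = 2
V = 55 (V = -7 + 2*31 = -7 + 62 = 55)
J = 169 (J = (-13)² = 169)
V*J = 55*169 = 9295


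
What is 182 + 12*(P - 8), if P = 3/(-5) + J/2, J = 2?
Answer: 454/5 ≈ 90.800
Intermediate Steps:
P = ⅖ (P = 3/(-5) + 2/2 = 3*(-⅕) + 2*(½) = -⅗ + 1 = ⅖ ≈ 0.40000)
182 + 12*(P - 8) = 182 + 12*(⅖ - 8) = 182 + 12*(-38/5) = 182 - 456/5 = 454/5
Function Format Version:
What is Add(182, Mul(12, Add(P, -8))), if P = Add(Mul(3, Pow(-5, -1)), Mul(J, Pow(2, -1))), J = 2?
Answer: Rational(454, 5) ≈ 90.800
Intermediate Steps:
P = Rational(2, 5) (P = Add(Mul(3, Pow(-5, -1)), Mul(2, Pow(2, -1))) = Add(Mul(3, Rational(-1, 5)), Mul(2, Rational(1, 2))) = Add(Rational(-3, 5), 1) = Rational(2, 5) ≈ 0.40000)
Add(182, Mul(12, Add(P, -8))) = Add(182, Mul(12, Add(Rational(2, 5), -8))) = Add(182, Mul(12, Rational(-38, 5))) = Add(182, Rational(-456, 5)) = Rational(454, 5)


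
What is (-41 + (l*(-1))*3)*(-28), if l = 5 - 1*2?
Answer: 1400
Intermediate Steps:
l = 3 (l = 5 - 2 = 3)
(-41 + (l*(-1))*3)*(-28) = (-41 + (3*(-1))*3)*(-28) = (-41 - 3*3)*(-28) = (-41 - 9)*(-28) = -50*(-28) = 1400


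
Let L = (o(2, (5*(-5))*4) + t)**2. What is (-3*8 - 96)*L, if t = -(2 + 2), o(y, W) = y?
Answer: -480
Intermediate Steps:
t = -4 (t = -1*4 = -4)
L = 4 (L = (2 - 4)**2 = (-2)**2 = 4)
(-3*8 - 96)*L = (-3*8 - 96)*4 = (-24 - 96)*4 = -120*4 = -480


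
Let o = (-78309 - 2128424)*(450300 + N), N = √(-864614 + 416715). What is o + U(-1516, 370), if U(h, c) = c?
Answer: -993691869530 - 2206733*I*√447899 ≈ -9.9369e+11 - 1.4769e+9*I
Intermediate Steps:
N = I*√447899 (N = √(-447899) = I*√447899 ≈ 669.25*I)
o = -993691869900 - 2206733*I*√447899 (o = (-78309 - 2128424)*(450300 + I*√447899) = -2206733*(450300 + I*√447899) = -993691869900 - 2206733*I*√447899 ≈ -9.9369e+11 - 1.4769e+9*I)
o + U(-1516, 370) = (-993691869900 - 2206733*I*√447899) + 370 = -993691869530 - 2206733*I*√447899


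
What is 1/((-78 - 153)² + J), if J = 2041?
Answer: 1/55402 ≈ 1.8050e-5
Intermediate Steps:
1/((-78 - 153)² + J) = 1/((-78 - 153)² + 2041) = 1/((-231)² + 2041) = 1/(53361 + 2041) = 1/55402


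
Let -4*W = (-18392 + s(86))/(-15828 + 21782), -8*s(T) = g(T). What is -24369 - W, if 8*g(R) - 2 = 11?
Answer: -37144991757/1524224 ≈ -24370.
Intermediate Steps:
g(R) = 13/8 (g(R) = 1/4 + (1/8)*11 = 1/4 + 11/8 = 13/8)
s(T) = -13/64 (s(T) = -1/8*13/8 = -13/64)
W = 1177101/1524224 (W = -(-18392 - 13/64)/(4*(-15828 + 21782)) = -(-1177101)/(256*5954) = -1/4*(-1177101/381056) = 1177101/1524224 ≈ 0.77226)
-24369 - W = -24369 - 1*1177101/1524224 = -24369 - 1177101/1524224 = -37144991757/1524224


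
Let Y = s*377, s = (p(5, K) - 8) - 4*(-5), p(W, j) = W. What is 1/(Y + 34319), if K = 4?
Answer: 1/40728 ≈ 2.4553e-5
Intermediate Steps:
s = 17 (s = (5 - 8) - 4*(-5) = -3 + 20 = 17)
Y = 6409 (Y = 17*377 = 6409)
1/(Y + 34319) = 1/(6409 + 34319) = 1/40728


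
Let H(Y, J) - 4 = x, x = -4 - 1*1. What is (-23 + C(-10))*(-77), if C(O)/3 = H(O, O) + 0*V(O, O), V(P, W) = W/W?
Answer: 2002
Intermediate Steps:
V(P, W) = 1
x = -5 (x = -4 - 1 = -5)
H(Y, J) = -1 (H(Y, J) = 4 - 5 = -1)
C(O) = -3 (C(O) = 3*(-1 + 0*1) = 3*(-1 + 0) = 3*(-1) = -3)
(-23 + C(-10))*(-77) = (-23 - 3)*(-77) = -26*(-77) = 2002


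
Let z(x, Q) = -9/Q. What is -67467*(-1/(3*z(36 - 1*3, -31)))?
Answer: 697159/9 ≈ 77462.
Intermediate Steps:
-67467*(-1/(3*z(36 - 1*3, -31))) = -67467/((-(-27)/(-31))) = -67467/((-(-27)*(-1)/31)) = -67467/((-3*9/31)) = -67467/(-27/31) = -67467*(-31/27) = 697159/9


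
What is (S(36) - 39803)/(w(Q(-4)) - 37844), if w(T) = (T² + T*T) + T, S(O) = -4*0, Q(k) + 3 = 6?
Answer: 39803/37823 ≈ 1.0523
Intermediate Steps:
Q(k) = 3 (Q(k) = -3 + 6 = 3)
S(O) = 0
w(T) = T + 2*T² (w(T) = (T² + T²) + T = 2*T² + T = T + 2*T²)
(S(36) - 39803)/(w(Q(-4)) - 37844) = (0 - 39803)/(3*(1 + 2*3) - 37844) = -39803/(3*(1 + 6) - 37844) = -39803/(3*7 - 37844) = -39803/(21 - 37844) = -39803/(-37823) = -39803*(-1/37823) = 39803/37823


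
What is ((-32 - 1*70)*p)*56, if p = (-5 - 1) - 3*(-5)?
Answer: -51408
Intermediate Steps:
p = 9 (p = -6 + 15 = 9)
((-32 - 1*70)*p)*56 = ((-32 - 1*70)*9)*56 = ((-32 - 70)*9)*56 = -102*9*56 = -918*56 = -51408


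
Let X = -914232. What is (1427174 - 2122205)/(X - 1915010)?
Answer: 695031/2829242 ≈ 0.24566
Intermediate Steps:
(1427174 - 2122205)/(X - 1915010) = (1427174 - 2122205)/(-914232 - 1915010) = -695031/(-2829242) = -695031*(-1/2829242) = 695031/2829242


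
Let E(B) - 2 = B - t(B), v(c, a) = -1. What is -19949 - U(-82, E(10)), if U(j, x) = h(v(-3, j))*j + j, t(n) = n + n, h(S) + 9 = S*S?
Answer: -20523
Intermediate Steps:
h(S) = -9 + S² (h(S) = -9 + S*S = -9 + S²)
t(n) = 2*n
E(B) = 2 - B (E(B) = 2 + (B - 2*B) = 2 - B)
U(j, x) = -7*j (U(j, x) = (-9 + (-1)²)*j + j = (-9 + 1)*j + j = -8*j + j = -7*j)
-19949 - U(-82, E(10)) = -19949 - (-7)*(-82) = -19949 - 1*574 = -19949 - 574 = -20523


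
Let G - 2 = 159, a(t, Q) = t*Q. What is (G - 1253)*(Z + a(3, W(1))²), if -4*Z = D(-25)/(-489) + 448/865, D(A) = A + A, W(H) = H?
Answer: -1361827558/140995 ≈ -9658.7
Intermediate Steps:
a(t, Q) = Q*t
G = 161 (G = 2 + 159 = 161)
D(A) = 2*A
Z = -131161/845970 (Z = -((2*(-25))/(-489) + 448/865)/4 = -(-50*(-1/489) + 448*(1/865))/4 = -(50/489 + 448/865)/4 = -¼*262322/422985 = -131161/845970 ≈ -0.15504)
(G - 1253)*(Z + a(3, W(1))²) = (161 - 1253)*(-131161/845970 + (1*3)²) = -1092*(-131161/845970 + 3²) = -1092*(-131161/845970 + 9) = -1092*7482569/845970 = -1361827558/140995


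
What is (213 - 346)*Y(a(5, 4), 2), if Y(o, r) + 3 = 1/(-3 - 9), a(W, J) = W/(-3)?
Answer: 4921/12 ≈ 410.08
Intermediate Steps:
a(W, J) = -W/3 (a(W, J) = W*(-⅓) = -W/3)
Y(o, r) = -37/12 (Y(o, r) = -3 + 1/(-3 - 9) = -3 + 1/(-12) = -3 - 1/12 = -37/12)
(213 - 346)*Y(a(5, 4), 2) = (213 - 346)*(-37/12) = -133*(-37/12) = 4921/12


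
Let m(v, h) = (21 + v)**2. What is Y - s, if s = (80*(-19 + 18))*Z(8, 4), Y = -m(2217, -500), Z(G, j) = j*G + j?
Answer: -5005764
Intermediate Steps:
Z(G, j) = j + G*j (Z(G, j) = G*j + j = j + G*j)
Y = -5008644 (Y = -(21 + 2217)**2 = -1*2238**2 = -1*5008644 = -5008644)
s = -2880 (s = (80*(-19 + 18))*(4*(1 + 8)) = (80*(-1))*(4*9) = -80*36 = -2880)
Y - s = -5008644 - 1*(-2880) = -5008644 + 2880 = -5005764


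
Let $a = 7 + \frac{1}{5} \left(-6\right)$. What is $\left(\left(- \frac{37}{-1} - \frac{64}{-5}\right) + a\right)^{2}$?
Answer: $\frac{77284}{25} \approx 3091.4$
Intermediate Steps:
$a = \frac{29}{5}$ ($a = 7 + \frac{1}{5} \left(-6\right) = 7 - \frac{6}{5} = \frac{29}{5} \approx 5.8$)
$\left(\left(- \frac{37}{-1} - \frac{64}{-5}\right) + a\right)^{2} = \left(\left(- \frac{37}{-1} - \frac{64}{-5}\right) + \frac{29}{5}\right)^{2} = \left(\left(\left(-37\right) \left(-1\right) - - \frac{64}{5}\right) + \frac{29}{5}\right)^{2} = \left(\left(37 + \frac{64}{5}\right) + \frac{29}{5}\right)^{2} = \left(\frac{249}{5} + \frac{29}{5}\right)^{2} = \left(\frac{278}{5}\right)^{2} = \frac{77284}{25}$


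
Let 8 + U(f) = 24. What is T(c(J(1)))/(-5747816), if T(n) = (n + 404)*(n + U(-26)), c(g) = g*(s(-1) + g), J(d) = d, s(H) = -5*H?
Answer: -2255/1436954 ≈ -0.0015693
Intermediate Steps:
U(f) = 16 (U(f) = -8 + 24 = 16)
c(g) = g*(5 + g) (c(g) = g*(-5*(-1) + g) = g*(5 + g))
T(n) = (16 + n)*(404 + n) (T(n) = (n + 404)*(n + 16) = (404 + n)*(16 + n) = (16 + n)*(404 + n))
T(c(J(1)))/(-5747816) = (6464 + (1*(5 + 1))² + 420*(1*(5 + 1)))/(-5747816) = (6464 + (1*6)² + 420*(1*6))*(-1/5747816) = (6464 + 6² + 420*6)*(-1/5747816) = (6464 + 36 + 2520)*(-1/5747816) = 9020*(-1/5747816) = -2255/1436954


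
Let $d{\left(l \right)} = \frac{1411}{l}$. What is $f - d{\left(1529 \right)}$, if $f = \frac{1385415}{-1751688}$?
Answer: $- \frac{509992367}{297592328} \approx -1.7137$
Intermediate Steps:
$f = - \frac{153935}{194632}$ ($f = 1385415 \left(- \frac{1}{1751688}\right) = - \frac{153935}{194632} \approx -0.7909$)
$f - d{\left(1529 \right)} = - \frac{153935}{194632} - \frac{1411}{1529} = - \frac{509992367}{297592328}$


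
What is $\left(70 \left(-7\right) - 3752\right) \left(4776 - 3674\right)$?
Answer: $-4674684$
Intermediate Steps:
$\left(70 \left(-7\right) - 3752\right) \left(4776 - 3674\right) = \left(-490 - 3752\right) 1102 = \left(-4242\right) 1102 = -4674684$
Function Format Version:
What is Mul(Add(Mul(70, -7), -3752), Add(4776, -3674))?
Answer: -4674684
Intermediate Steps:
Mul(Add(Mul(70, -7), -3752), Add(4776, -3674)) = Mul(Add(-490, -3752), 1102) = Mul(-4242, 1102) = -4674684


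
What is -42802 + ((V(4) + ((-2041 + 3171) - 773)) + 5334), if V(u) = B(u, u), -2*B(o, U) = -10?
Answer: -37106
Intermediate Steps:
B(o, U) = 5 (B(o, U) = -1/2*(-10) = 5)
V(u) = 5
-42802 + ((V(4) + ((-2041 + 3171) - 773)) + 5334) = -42802 + ((5 + ((-2041 + 3171) - 773)) + 5334) = -42802 + ((5 + (1130 - 773)) + 5334) = -42802 + ((5 + 357) + 5334) = -42802 + (362 + 5334) = -42802 + 5696 = -37106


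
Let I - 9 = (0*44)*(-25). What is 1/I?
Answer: ⅑ ≈ 0.11111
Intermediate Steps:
I = 9 (I = 9 + (0*44)*(-25) = 9 + 0*(-25) = 9 + 0 = 9)
1/I = 1/9 = ⅑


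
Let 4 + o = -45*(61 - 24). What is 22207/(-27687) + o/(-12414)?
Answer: -25496455/38189602 ≈ -0.66763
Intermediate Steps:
o = -1669 (o = -4 - 45*(61 - 24) = -4 - 45*37 = -4 - 1665 = -1669)
22207/(-27687) + o/(-12414) = 22207/(-27687) - 1669/(-12414) = 22207*(-1/27687) - 1669*(-1/12414) = -22207/27687 + 1669/12414 = -25496455/38189602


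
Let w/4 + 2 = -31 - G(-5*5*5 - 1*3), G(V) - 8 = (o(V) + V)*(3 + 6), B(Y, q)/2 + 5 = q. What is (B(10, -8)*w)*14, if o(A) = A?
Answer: -3294928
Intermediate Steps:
B(Y, q) = -10 + 2*q
G(V) = 8 + 18*V (G(V) = 8 + (V + V)*(3 + 6) = 8 + (2*V)*9 = 8 + 18*V)
w = 9052 (w = -8 + 4*(-31 - (8 + 18*(-5*5*5 - 1*3))) = -8 + 4*(-31 - (8 + 18*(-25*5 - 3))) = -8 + 4*(-31 - (8 + 18*(-125 - 3))) = -8 + 4*(-31 - (8 + 18*(-128))) = -8 + 4*(-31 - (8 - 2304)) = -8 + 4*(-31 - 1*(-2296)) = -8 + 4*(-31 + 2296) = -8 + 4*2265 = -8 + 9060 = 9052)
(B(10, -8)*w)*14 = ((-10 + 2*(-8))*9052)*14 = ((-10 - 16)*9052)*14 = -26*9052*14 = -235352*14 = -3294928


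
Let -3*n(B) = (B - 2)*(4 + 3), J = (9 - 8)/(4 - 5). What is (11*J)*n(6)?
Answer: 308/3 ≈ 102.67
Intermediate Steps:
J = -1 (J = 1/(-1) = 1*(-1) = -1)
n(B) = 14/3 - 7*B/3 (n(B) = -(B - 2)*(4 + 3)/3 = -(-2 + B)*7/3 = -(-14 + 7*B)/3 = 14/3 - 7*B/3)
(11*J)*n(6) = (11*(-1))*(14/3 - 7/3*6) = -11*(14/3 - 14) = -11*(-28/3) = 308/3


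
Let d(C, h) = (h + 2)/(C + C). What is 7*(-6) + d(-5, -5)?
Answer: -417/10 ≈ -41.700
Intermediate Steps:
d(C, h) = (2 + h)/(2*C) (d(C, h) = (2 + h)/((2*C)) = (2 + h)*(1/(2*C)) = (2 + h)/(2*C))
7*(-6) + d(-5, -5) = 7*(-6) + (1/2)*(2 - 5)/(-5) = -42 + (1/2)*(-1/5)*(-3) = -42 + 3/10 = -417/10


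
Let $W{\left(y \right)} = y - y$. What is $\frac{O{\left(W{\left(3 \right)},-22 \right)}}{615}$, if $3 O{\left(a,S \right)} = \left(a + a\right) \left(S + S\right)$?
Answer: $0$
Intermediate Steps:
$W{\left(y \right)} = 0$
$O{\left(a,S \right)} = \frac{4 S a}{3}$ ($O{\left(a,S \right)} = \frac{\left(a + a\right) \left(S + S\right)}{3} = \frac{2 a 2 S}{3} = \frac{4 S a}{3}$)
$\frac{O{\left(W{\left(3 \right)},-22 \right)}}{615} = \frac{\frac{4}{3} \left(-22\right) 0}{615} = 0 \cdot \frac{1}{615} = 0$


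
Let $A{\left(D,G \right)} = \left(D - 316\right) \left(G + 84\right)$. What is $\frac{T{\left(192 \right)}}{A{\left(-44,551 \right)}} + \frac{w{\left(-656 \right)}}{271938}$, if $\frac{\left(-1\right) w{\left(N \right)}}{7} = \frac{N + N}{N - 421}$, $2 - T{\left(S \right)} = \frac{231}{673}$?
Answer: $- \frac{2147526299}{55627798629880} \approx -3.8605 \cdot 10^{-5}$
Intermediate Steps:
$T{\left(S \right)} = \frac{1115}{673}$ ($T{\left(S \right)} = 2 - \frac{231}{673} = \frac{1115}{673}$)
$A{\left(D,G \right)} = \left(-316 + D\right) \left(84 + G\right)$
$w{\left(N \right)} = - \frac{14 N}{-421 + N}$ ($w{\left(N \right)} = - 7 \frac{N + N}{N - 421} = - 7 \frac{2 N}{-421 + N} = - \frac{14 N}{-421 + N}$)
$\frac{T{\left(192 \right)}}{A{\left(-44,551 \right)}} + \frac{w{\left(-656 \right)}}{271938} = \frac{1115}{673 \left(-26544 - 174116 + 84 \left(-44\right) - 24244\right)} + \frac{\left(-14\right) \left(-656\right) \frac{1}{-421 - 656}}{271938} = \frac{1115}{673 \left(-26544 - 174116 - 3696 - 24244\right)} + \left(-14\right) \left(-656\right) \frac{1}{-1077} \cdot \frac{1}{271938} = \frac{1115}{673 \left(-228600\right)} + \left(-14\right) \left(-656\right) \left(- \frac{1}{1077}\right) \frac{1}{271938} = \frac{1115}{673} \left(- \frac{1}{228600}\right) - \frac{4592}{146438613} = - \frac{223}{30769560} - \frac{4592}{146438613} = - \frac{2147526299}{55627798629880}$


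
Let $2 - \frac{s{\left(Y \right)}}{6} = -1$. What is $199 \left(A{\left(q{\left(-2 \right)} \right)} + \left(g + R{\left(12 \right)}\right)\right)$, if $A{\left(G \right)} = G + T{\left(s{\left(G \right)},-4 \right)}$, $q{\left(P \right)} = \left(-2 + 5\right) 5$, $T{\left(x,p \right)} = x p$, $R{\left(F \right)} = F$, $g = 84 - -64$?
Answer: $20497$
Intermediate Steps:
$g = 148$ ($g = 84 + 64 = 148$)
$s{\left(Y \right)} = 18$ ($s{\left(Y \right)} = 12 - -6 = 12 + 6 = 18$)
$T{\left(x,p \right)} = p x$
$q{\left(P \right)} = 15$ ($q{\left(P \right)} = 3 \cdot 5 = 15$)
$A{\left(G \right)} = -72 + G$ ($A{\left(G \right)} = G - 72 = -72 + G$)
$199 \left(A{\left(q{\left(-2 \right)} \right)} + \left(g + R{\left(12 \right)}\right)\right) = 199 \left(\left(-72 + 15\right) + \left(148 + 12\right)\right) = 199 \left(-57 + 160\right) = 199 \cdot 103 = 20497$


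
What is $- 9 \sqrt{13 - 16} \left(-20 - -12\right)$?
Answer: $72 i \sqrt{3} \approx 124.71 i$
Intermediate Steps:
$- 9 \sqrt{13 - 16} \left(-20 - -12\right) = - 9 \sqrt{-3} \left(-20 + 12\right) = - 9 i \sqrt{3} \left(-8\right) = 72 i \sqrt{3}$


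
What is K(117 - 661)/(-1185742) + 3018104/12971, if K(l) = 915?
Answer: 3578680804703/15380259482 ≈ 232.68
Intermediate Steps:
K(117 - 661)/(-1185742) + 3018104/12971 = 915/(-1185742) + 3018104/12971 = 915*(-1/1185742) + 3018104*(1/12971) = -915/1185742 + 3018104/12971 = 3578680804703/15380259482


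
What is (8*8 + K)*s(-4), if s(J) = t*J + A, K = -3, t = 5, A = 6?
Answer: -854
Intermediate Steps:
s(J) = 6 + 5*J (s(J) = 5*J + 6 = 6 + 5*J)
(8*8 + K)*s(-4) = (8*8 - 3)*(6 + 5*(-4)) = (64 - 3)*(6 - 20) = 61*(-14) = -854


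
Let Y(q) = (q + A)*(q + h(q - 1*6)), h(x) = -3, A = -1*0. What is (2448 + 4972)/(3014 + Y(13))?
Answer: 1855/786 ≈ 2.3601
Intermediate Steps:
A = 0
Y(q) = q*(-3 + q) (Y(q) = (q + 0)*(q - 3) = q*(-3 + q))
(2448 + 4972)/(3014 + Y(13)) = (2448 + 4972)/(3014 + 13*(-3 + 13)) = 7420/(3014 + 13*10) = 7420/(3014 + 130) = 7420/3144 = 7420*(1/3144) = 1855/786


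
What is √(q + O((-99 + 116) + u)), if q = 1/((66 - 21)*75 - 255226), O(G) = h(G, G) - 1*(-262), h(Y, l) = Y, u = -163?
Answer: √7357755187465/251851 ≈ 10.770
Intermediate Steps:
O(G) = 262 + G (O(G) = G - 1*(-262) = G + 262 = 262 + G)
q = -1/251851 (q = 1/(45*75 - 255226) = 1/(3375 - 255226) = 1/(-251851) = -1/251851 ≈ -3.9706e-6)
√(q + O((-99 + 116) + u)) = √(-1/251851 + (262 + ((-99 + 116) - 163))) = √(-1/251851 + (262 + (17 - 163))) = √(-1/251851 + (262 - 146)) = √(-1/251851 + 116) = √(29214715/251851) = √7357755187465/251851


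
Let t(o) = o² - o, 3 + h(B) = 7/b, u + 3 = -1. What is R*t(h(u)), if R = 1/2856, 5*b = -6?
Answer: 3127/102816 ≈ 0.030414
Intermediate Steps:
b = -6/5 (b = (⅕)*(-6) = -6/5 ≈ -1.2000)
u = -4 (u = -3 - 1 = -4)
h(B) = -53/6 (h(B) = -3 + 7/(-6/5) = -3 + 7*(-⅚) = -3 - 35/6 = -53/6)
R = 1/2856 ≈ 0.00035014
R*t(h(u)) = (-53*(-1 - 53/6)/6)/2856 = (-53/6*(-59/6))/2856 = (1/2856)*(3127/36) = 3127/102816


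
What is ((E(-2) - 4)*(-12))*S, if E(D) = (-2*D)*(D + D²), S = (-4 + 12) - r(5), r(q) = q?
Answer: -144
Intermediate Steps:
S = 3 (S = (-4 + 12) - 1*5 = 8 - 5 = 3)
E(D) = -2*D*(D + D²)
((E(-2) - 4)*(-12))*S = ((2*(-2)²*(-1 - 1*(-2)) - 4)*(-12))*3 = ((2*4*(-1 + 2) - 4)*(-12))*3 = ((2*4*1 - 4)*(-12))*3 = ((8 - 4)*(-12))*3 = (4*(-12))*3 = -48*3 = -144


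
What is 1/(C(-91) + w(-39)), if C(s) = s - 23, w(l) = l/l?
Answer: -1/113 ≈ -0.0088496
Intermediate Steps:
w(l) = 1
C(s) = -23 + s
1/(C(-91) + w(-39)) = 1/((-23 - 91) + 1) = 1/(-114 + 1) = 1/(-113) = -1/113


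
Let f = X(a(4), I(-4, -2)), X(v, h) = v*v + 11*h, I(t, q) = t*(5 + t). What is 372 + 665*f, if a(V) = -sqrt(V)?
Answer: -26228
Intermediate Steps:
X(v, h) = v**2 + 11*h
f = -40 (f = (-sqrt(4))**2 + 11*(-4*(5 - 4)) = (-1*2)**2 + 11*(-4*1) = (-2)**2 + 11*(-4) = 4 - 44 = -40)
372 + 665*f = 372 + 665*(-40) = 372 - 26600 = -26228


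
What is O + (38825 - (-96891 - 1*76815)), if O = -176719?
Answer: 35812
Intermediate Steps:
O + (38825 - (-96891 - 1*76815)) = -176719 + (38825 - (-96891 - 1*76815)) = -176719 + (38825 - (-96891 - 76815)) = -176719 + (38825 - 1*(-173706)) = -176719 + (38825 + 173706) = -176719 + 212531 = 35812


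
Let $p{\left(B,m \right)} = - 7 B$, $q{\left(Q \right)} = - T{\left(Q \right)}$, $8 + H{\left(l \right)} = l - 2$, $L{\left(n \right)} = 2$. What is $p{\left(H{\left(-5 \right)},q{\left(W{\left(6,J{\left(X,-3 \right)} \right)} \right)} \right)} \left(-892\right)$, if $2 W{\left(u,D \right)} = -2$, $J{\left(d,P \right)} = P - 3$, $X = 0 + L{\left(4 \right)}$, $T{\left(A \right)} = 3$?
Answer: $-93660$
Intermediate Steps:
$H{\left(l \right)} = -10 + l$ ($H{\left(l \right)} = -8 + \left(l - 2\right) = -8 + \left(-2 + l\right) = -10 + l$)
$X = 2$ ($X = 0 + 2 = 2$)
$J{\left(d,P \right)} = -3 + P$
$W{\left(u,D \right)} = -1$ ($W{\left(u,D \right)} = \frac{1}{2} \left(-2\right) = -1$)
$q{\left(Q \right)} = -3$ ($q{\left(Q \right)} = \left(-1\right) 3 = -3$)
$p{\left(H{\left(-5 \right)},q{\left(W{\left(6,J{\left(X,-3 \right)} \right)} \right)} \right)} \left(-892\right) = - 7 \left(-10 - 5\right) \left(-892\right) = \left(-7\right) \left(-15\right) \left(-892\right) = 105 \left(-892\right) = -93660$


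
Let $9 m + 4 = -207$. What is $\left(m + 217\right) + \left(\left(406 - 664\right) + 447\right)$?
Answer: $\frac{3443}{9} \approx 382.56$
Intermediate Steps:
$m = - \frac{211}{9}$ ($m = - \frac{4}{9} + \frac{1}{9} \left(-207\right) = - \frac{4}{9} - 23 = - \frac{211}{9} \approx -23.444$)
$\left(m + 217\right) + \left(\left(406 - 664\right) + 447\right) = \left(- \frac{211}{9} + 217\right) + \left(\left(406 - 664\right) + 447\right) = \frac{1742}{9} + \left(-258 + 447\right) = \frac{1742}{9} + 189 = \frac{3443}{9}$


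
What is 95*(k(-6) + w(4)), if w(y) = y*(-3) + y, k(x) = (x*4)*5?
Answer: -12160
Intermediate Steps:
k(x) = 20*x (k(x) = (4*x)*5 = 20*x)
w(y) = -2*y (w(y) = -3*y + y = -2*y)
95*(k(-6) + w(4)) = 95*(20*(-6) - 2*4) = 95*(-120 - 8) = 95*(-128) = -12160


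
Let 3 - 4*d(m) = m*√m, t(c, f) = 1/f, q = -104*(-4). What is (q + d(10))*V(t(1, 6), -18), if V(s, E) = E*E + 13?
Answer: 561779/4 - 1685*√10/2 ≈ 1.3778e+5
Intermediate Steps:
q = 416
V(s, E) = 13 + E² (V(s, E) = E² + 13 = 13 + E²)
d(m) = ¾ - m^(3/2)/4 (d(m) = ¾ - m*√m/4 = ¾ - m^(3/2)/4)
(q + d(10))*V(t(1, 6), -18) = (416 + (¾ - 5*√10/2))*(13 + (-18)²) = (416 + (¾ - 5*√10/2))*(13 + 324) = (416 + (¾ - 5*√10/2))*337 = (1667/4 - 5*√10/2)*337 = 561779/4 - 1685*√10/2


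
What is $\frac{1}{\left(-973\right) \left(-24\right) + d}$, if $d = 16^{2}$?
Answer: $\frac{1}{23608} \approx 4.2359 \cdot 10^{-5}$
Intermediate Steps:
$d = 256$
$\frac{1}{\left(-973\right) \left(-24\right) + d} = \frac{1}{\left(-973\right) \left(-24\right) + 256} = \frac{1}{23352 + 256} = \frac{1}{23608}$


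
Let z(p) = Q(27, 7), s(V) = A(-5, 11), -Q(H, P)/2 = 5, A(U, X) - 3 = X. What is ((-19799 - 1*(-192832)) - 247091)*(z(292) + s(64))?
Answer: -296232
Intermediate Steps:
A(U, X) = 3 + X
Q(H, P) = -10 (Q(H, P) = -2*5 = -10)
s(V) = 14 (s(V) = 3 + 11 = 14)
z(p) = -10
((-19799 - 1*(-192832)) - 247091)*(z(292) + s(64)) = ((-19799 - 1*(-192832)) - 247091)*(-10 + 14) = ((-19799 + 192832) - 247091)*4 = (173033 - 247091)*4 = -74058*4 = -296232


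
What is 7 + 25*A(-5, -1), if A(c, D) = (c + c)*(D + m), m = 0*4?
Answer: 257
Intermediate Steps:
m = 0
A(c, D) = 2*D*c (A(c, D) = (c + c)*(D + 0) = (2*c)*D = 2*D*c)
7 + 25*A(-5, -1) = 7 + 25*(2*(-1)*(-5)) = 7 + 25*10 = 7 + 250 = 257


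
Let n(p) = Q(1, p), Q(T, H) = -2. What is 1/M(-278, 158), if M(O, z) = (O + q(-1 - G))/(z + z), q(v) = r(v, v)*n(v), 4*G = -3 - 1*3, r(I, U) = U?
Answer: -316/279 ≈ -1.1326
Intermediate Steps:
G = -3/2 (G = (-3 - 1*3)/4 = (-3 - 3)/4 = (1/4)*(-6) = -3/2 ≈ -1.5000)
n(p) = -2
q(v) = -2*v (q(v) = v*(-2) = -2*v)
M(O, z) = (-1 + O)/(2*z) (M(O, z) = (O - 2*(-1 - 1*(-3/2)))/(z + z) = (O - 2*(-1 + 3/2))/((2*z)) = (O - 2*1/2)*(1/(2*z)) = (O - 1)*(1/(2*z)) = (-1 + O)*(1/(2*z)) = (-1 + O)/(2*z))
1/M(-278, 158) = 1/((1/2)*(-1 - 278)/158) = 1/((1/2)*(1/158)*(-279)) = 1/(-279/316) = -316/279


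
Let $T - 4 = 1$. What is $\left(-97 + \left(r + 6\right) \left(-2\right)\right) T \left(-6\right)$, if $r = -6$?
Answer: $2910$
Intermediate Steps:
$T = 5$ ($T = 4 + 1 = 5$)
$\left(-97 + \left(r + 6\right) \left(-2\right)\right) T \left(-6\right) = \left(-97 + \left(-6 + 6\right) \left(-2\right)\right) 5 \left(-6\right) = \left(-97 + 0 \left(-2\right)\right) \left(-30\right) = \left(-97 + 0\right) \left(-30\right) = \left(-97\right) \left(-30\right) = 2910$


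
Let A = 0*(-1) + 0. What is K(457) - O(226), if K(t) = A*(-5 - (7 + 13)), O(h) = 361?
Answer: -361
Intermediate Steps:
A = 0 (A = 0 + 0 = 0)
K(t) = 0 (K(t) = 0*(-5 - (7 + 13)) = 0*(-5 - 1*20) = 0*(-5 - 20) = 0*(-25) = 0)
K(457) - O(226) = 0 - 1*361 = 0 - 361 = -361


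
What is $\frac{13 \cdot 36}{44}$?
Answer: $\frac{117}{11} \approx 10.636$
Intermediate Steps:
$\frac{13 \cdot 36}{44} = 468 \cdot \frac{1}{44} = \frac{117}{11}$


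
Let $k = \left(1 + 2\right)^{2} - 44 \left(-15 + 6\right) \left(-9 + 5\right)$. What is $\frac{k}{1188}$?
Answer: $- \frac{175}{132} \approx -1.3258$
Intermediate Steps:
$k = -1575$ ($k = 3^{2} - 44 \left(\left(-9\right) \left(-4\right)\right) = 9 - 1584 = -1575$)
$\frac{k}{1188} = - \frac{1575}{1188} = \left(-1575\right) \frac{1}{1188} = - \frac{175}{132}$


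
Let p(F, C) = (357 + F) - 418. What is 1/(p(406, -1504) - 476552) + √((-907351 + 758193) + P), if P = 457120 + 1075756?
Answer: -1/476207 + √1383718 ≈ 1176.3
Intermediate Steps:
P = 1532876
p(F, C) = -61 + F
1/(p(406, -1504) - 476552) + √((-907351 + 758193) + P) = 1/((-61 + 406) - 476552) + √((-907351 + 758193) + 1532876) = 1/(345 - 476552) + √(-149158 + 1532876) = 1/(-476207) + √1383718 = -1/476207 + √1383718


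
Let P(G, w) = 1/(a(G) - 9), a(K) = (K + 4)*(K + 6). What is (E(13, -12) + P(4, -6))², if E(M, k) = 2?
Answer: 20449/5041 ≈ 4.0565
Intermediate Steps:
a(K) = (4 + K)*(6 + K)
P(G, w) = 1/(15 + G² + 10*G) (P(G, w) = 1/((24 + G² + 10*G) - 9) = 1/(15 + G² + 10*G))
(E(13, -12) + P(4, -6))² = (2 + 1/(15 + 4² + 10*4))² = (2 + 1/(15 + 16 + 40))² = (2 + 1/71)² = (143/71)² = 20449/5041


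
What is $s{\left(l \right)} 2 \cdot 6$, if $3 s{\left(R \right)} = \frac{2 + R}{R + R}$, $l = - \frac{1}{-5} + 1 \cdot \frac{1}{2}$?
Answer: $\frac{54}{7} \approx 7.7143$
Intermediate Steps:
$l = \frac{7}{10}$ ($l = \left(-1\right) \left(- \frac{1}{5}\right) + 1 \cdot \frac{1}{2} = \frac{1}{5} + \frac{1}{2} = \frac{7}{10} \approx 0.7$)
$s{\left(R \right)} = \frac{2 + R}{6 R}$ ($s{\left(R \right)} = \frac{\left(2 + R\right) \frac{1}{R + R}}{3} = \frac{\left(2 + R\right) \frac{1}{2 R}}{3} = \frac{\frac{1}{2} \frac{1}{R} \left(2 + R\right)}{3} = \frac{2 + R}{6 R}$)
$s{\left(l \right)} 2 \cdot 6 = \frac{2 + \frac{7}{10}}{6 \cdot \frac{7}{10}} \cdot 2 \cdot 6 = \frac{1}{6} \cdot \frac{10}{7} \cdot \frac{27}{10} \cdot 2 \cdot 6 = \frac{9}{14} \cdot 2 \cdot 6 = \frac{9}{7} \cdot 6 = \frac{54}{7}$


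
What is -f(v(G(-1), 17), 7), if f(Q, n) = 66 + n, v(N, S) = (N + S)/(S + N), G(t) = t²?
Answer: -73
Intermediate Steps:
v(N, S) = 1 (v(N, S) = (N + S)/(N + S) = 1)
-f(v(G(-1), 17), 7) = -(66 + 7) = -1*73 = -73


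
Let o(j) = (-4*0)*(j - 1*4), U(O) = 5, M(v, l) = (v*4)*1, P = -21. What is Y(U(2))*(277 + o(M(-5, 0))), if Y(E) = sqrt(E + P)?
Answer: 1108*I ≈ 1108.0*I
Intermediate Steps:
M(v, l) = 4*v (M(v, l) = (4*v)*1 = 4*v)
o(j) = 0 (o(j) = 0*(j - 4) = 0*(-4 + j) = 0)
Y(E) = sqrt(-21 + E) (Y(E) = sqrt(E - 21) = sqrt(-21 + E))
Y(U(2))*(277 + o(M(-5, 0))) = sqrt(-21 + 5)*(277 + 0) = sqrt(-16)*277 = (4*I)*277 = 1108*I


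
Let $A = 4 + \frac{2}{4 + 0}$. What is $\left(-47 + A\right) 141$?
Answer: $- \frac{11985}{2} \approx -5992.5$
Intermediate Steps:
$A = \frac{9}{2}$ ($A = 4 + \frac{2}{4} = 4 + 2 \cdot \frac{1}{4} = 4 + \frac{1}{2} = \frac{9}{2} \approx 4.5$)
$\left(-47 + A\right) 141 = \left(-47 + \frac{9}{2}\right) 141 = \left(- \frac{85}{2}\right) 141 = - \frac{11985}{2}$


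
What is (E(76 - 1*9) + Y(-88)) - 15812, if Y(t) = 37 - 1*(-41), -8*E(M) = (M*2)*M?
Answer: -67425/4 ≈ -16856.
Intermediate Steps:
E(M) = -M²/4 (E(M) = -M*2*M/8 = -2*M*M/8 = -M²/4)
Y(t) = 78 (Y(t) = 37 + 41 = 78)
(E(76 - 1*9) + Y(-88)) - 15812 = (-(76 - 1*9)²/4 + 78) - 15812 = (-(76 - 9)²/4 + 78) - 15812 = (-¼*67² + 78) - 15812 = (-¼*4489 + 78) - 15812 = (-4489/4 + 78) - 15812 = -4177/4 - 15812 = -67425/4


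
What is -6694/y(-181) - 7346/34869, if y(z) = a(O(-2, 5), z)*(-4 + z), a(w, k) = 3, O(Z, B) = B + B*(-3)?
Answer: 25481784/2150255 ≈ 11.851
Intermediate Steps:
O(Z, B) = -2*B (O(Z, B) = B - 3*B = -2*B)
y(z) = -12 + 3*z (y(z) = 3*(-4 + z) = -12 + 3*z)
-6694/y(-181) - 7346/34869 = -6694/(-12 + 3*(-181)) - 7346/34869 = -6694/(-12 - 543) - 7346*1/34869 = -6694/(-555) - 7346/34869 = -6694*(-1/555) - 7346/34869 = 6694/555 - 7346/34869 = 25481784/2150255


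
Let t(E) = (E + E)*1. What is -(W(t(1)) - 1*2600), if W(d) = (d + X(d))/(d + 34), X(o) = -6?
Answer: 23401/9 ≈ 2600.1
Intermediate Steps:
t(E) = 2*E (t(E) = (2*E)*1 = 2*E)
W(d) = (-6 + d)/(34 + d) (W(d) = (d - 6)/(d + 34) = (-6 + d)/(34 + d))
-(W(t(1)) - 1*2600) = -((-6 + 2*1)/(34 + 2*1) - 1*2600) = -((-6 + 2)/(34 + 2) - 2600) = -(-4/36 - 2600) = -((1/36)*(-4) - 2600) = -(-⅑ - 2600) = -1*(-23401/9) = 23401/9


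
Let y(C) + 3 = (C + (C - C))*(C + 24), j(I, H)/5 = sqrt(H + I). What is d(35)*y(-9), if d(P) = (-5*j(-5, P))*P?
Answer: 120750*sqrt(30) ≈ 6.6138e+5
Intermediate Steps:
j(I, H) = 5*sqrt(H + I)
y(C) = -3 + C*(24 + C) (y(C) = -3 + (C + (C - C))*(C + 24) = -3 + (C + 0)*(24 + C) = -3 + C*(24 + C))
d(P) = -25*P*sqrt(-5 + P) (d(P) = (-25*sqrt(P - 5))*P = (-25*sqrt(-5 + P))*P = -25*P*sqrt(-5 + P))
d(35)*y(-9) = (-25*35*sqrt(-5 + 35))*(-3 + (-9)**2 + 24*(-9)) = (-25*35*sqrt(30))*(-3 + 81 - 216) = -875*sqrt(30)*(-138) = 120750*sqrt(30)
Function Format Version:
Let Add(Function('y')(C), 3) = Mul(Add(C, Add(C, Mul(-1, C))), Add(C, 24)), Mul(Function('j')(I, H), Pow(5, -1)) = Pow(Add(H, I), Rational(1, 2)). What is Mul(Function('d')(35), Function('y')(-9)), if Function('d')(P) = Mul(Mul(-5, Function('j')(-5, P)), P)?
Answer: Mul(120750, Pow(30, Rational(1, 2))) ≈ 6.6138e+5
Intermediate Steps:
Function('j')(I, H) = Mul(5, Pow(Add(H, I), Rational(1, 2)))
Function('y')(C) = Add(-3, Mul(C, Add(24, C))) (Function('y')(C) = Add(-3, Mul(Add(C, Add(C, Mul(-1, C))), Add(C, 24))) = Add(-3, Mul(Add(C, 0), Add(24, C))) = Add(-3, Mul(C, Add(24, C))))
Function('d')(P) = Mul(-25, P, Pow(Add(-5, P), Rational(1, 2))) (Function('d')(P) = Mul(Mul(-5, Mul(5, Pow(Add(P, -5), Rational(1, 2)))), P) = Mul(Mul(-5, Mul(5, Pow(Add(-5, P), Rational(1, 2)))), P) = Mul(Mul(-25, Pow(Add(-5, P), Rational(1, 2))), P) = Mul(-25, P, Pow(Add(-5, P), Rational(1, 2))))
Mul(Function('d')(35), Function('y')(-9)) = Mul(Mul(-25, 35, Pow(Add(-5, 35), Rational(1, 2))), Add(-3, Pow(-9, 2), Mul(24, -9))) = Mul(Mul(-25, 35, Pow(30, Rational(1, 2))), Add(-3, 81, -216)) = Mul(Mul(-875, Pow(30, Rational(1, 2))), -138) = Mul(120750, Pow(30, Rational(1, 2)))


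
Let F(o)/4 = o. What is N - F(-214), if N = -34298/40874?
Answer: 17476923/20437 ≈ 855.16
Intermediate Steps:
F(o) = 4*o
N = -17149/20437 (N = -34298*1/40874 = -17149/20437 ≈ -0.83912)
N - F(-214) = -17149/20437 - 4*(-214) = -17149/20437 - 1*(-856) = -17149/20437 + 856 = 17476923/20437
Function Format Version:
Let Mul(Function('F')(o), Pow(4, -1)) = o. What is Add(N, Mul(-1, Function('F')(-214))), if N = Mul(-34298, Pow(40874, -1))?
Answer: Rational(17476923, 20437) ≈ 855.16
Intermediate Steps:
Function('F')(o) = Mul(4, o)
N = Rational(-17149, 20437) (N = Mul(-34298, Rational(1, 40874)) = Rational(-17149, 20437) ≈ -0.83912)
Add(N, Mul(-1, Function('F')(-214))) = Add(Rational(-17149, 20437), Mul(-1, Mul(4, -214))) = Add(Rational(-17149, 20437), Mul(-1, -856)) = Add(Rational(-17149, 20437), 856) = Rational(17476923, 20437)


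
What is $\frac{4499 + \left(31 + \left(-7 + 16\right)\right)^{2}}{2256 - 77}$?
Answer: $\frac{6099}{2179} \approx 2.799$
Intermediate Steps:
$\frac{4499 + \left(31 + \left(-7 + 16\right)\right)^{2}}{2256 - 77} = \frac{4499 + \left(31 + 9\right)^{2}}{2179} = \left(4499 + 40^{2}\right) \frac{1}{2179} = \left(4499 + 1600\right) \frac{1}{2179} = 6099 \cdot \frac{1}{2179} = \frac{6099}{2179}$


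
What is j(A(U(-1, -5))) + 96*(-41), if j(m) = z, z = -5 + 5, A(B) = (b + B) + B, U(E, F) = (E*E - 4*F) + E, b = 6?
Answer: -3936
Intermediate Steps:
U(E, F) = E + E² - 4*F (U(E, F) = (E² - 4*F) + E = E + E² - 4*F)
A(B) = 6 + 2*B (A(B) = (6 + B) + B = 6 + 2*B)
z = 0
j(m) = 0
j(A(U(-1, -5))) + 96*(-41) = 0 + 96*(-41) = 0 - 3936 = -3936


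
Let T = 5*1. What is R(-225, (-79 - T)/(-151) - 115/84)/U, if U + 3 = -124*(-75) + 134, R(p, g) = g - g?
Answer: 0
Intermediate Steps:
T = 5
R(p, g) = 0
U = 9431 (U = -3 + (-124*(-75) + 134) = -3 + (9300 + 134) = -3 + 9434 = 9431)
R(-225, (-79 - T)/(-151) - 115/84)/U = 0/9431 = 0*(1/9431) = 0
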